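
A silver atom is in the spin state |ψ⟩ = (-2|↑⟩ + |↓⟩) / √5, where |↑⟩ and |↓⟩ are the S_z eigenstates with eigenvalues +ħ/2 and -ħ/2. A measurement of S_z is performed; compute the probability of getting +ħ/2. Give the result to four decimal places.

The +ħ/2 outcome corresponds to |↑⟩. Its amplitude in |ψ⟩ is -2/√5.
P = |-2|² / 5 = 4/5.

0.8000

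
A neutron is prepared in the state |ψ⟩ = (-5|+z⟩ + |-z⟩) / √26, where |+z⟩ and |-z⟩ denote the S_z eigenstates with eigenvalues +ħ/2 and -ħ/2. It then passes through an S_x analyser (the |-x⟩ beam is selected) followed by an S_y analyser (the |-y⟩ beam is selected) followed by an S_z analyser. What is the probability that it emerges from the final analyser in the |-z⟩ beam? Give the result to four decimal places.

0.1731

First analyser (S_x): P(|-x⟩) = |⟨-x|ψ⟩|² = 36/52.
After stage 1 the state is |-x⟩; P(|-y⟩) = |⟨-y|-x⟩|² = 1/2.
After stage 2 the state is |-y⟩; P(|-z⟩) = |⟨-z|-y⟩|² = 1/2.
Joint probability = 36/52 × 1/2 × 1/2 = 0.1731.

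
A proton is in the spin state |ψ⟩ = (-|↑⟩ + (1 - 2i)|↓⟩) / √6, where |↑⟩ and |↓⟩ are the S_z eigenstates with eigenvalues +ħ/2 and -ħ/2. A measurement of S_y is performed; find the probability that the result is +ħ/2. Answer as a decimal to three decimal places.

|+y⟩ = (|↑⟩ + i|↓⟩)/√2, so ⟨+y|ψ⟩ = (-3 - i) / (√2·√6).
P = |-3 - i|² / 12 = 10/12.

0.833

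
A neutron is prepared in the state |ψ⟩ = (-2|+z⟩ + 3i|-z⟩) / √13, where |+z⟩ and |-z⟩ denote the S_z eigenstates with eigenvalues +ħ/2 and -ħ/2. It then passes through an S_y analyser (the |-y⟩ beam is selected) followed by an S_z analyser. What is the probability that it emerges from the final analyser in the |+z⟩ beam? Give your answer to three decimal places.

First analyser (S_y): P(|-y⟩) = |⟨-y|ψ⟩|² = 25/26.
After stage 1 the state is |-y⟩; P(|+z⟩) = |⟨+z|-y⟩|² = 1/2.
Joint probability = 25/26 × 1/2 = 0.481.

0.481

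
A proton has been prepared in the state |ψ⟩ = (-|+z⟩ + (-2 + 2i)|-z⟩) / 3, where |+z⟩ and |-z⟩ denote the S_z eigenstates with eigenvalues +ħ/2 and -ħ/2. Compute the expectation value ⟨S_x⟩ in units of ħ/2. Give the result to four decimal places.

⟨σ_x⟩ = 2 Re(a* b)/(|a|²+|b|²) with a = -1, b = (-2 + 2i).
a* b = (2 - 2i), so ⟨σ_x⟩ = 4/9.
⟨S_x⟩ = (ħ/2)·⟨σ_x⟩.

0.4444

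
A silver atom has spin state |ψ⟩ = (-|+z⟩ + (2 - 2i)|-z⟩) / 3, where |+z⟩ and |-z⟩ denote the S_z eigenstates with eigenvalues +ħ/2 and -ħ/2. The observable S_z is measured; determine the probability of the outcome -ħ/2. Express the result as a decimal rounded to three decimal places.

The -ħ/2 outcome corresponds to |-z⟩. Its amplitude in |ψ⟩ is (2 - 2i)/3.
P = |2 - 2i|² / 9 = 8/9.

0.889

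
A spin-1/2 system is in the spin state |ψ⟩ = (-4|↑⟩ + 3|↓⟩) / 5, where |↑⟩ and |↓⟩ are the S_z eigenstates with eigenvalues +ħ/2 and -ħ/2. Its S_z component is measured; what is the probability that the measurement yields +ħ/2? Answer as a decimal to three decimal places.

The +ħ/2 outcome corresponds to |↑⟩. Its amplitude in |ψ⟩ is -4/5.
P = |-4|² / 25 = 16/25.

0.640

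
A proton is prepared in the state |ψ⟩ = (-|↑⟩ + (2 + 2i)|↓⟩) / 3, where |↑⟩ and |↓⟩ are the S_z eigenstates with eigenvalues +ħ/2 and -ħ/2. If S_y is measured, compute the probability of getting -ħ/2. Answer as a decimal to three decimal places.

0.722

|-y⟩ = (|↑⟩ - i|↓⟩)/√2, so ⟨-y|ψ⟩ = (-3 + 2i) / (√2·3).
P = |-3 + 2i|² / 18 = 13/18.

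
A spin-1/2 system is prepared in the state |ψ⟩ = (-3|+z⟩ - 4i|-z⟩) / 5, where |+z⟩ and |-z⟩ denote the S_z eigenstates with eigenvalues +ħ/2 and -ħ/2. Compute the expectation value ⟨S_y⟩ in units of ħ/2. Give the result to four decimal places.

0.9600

⟨σ_y⟩ = 2 Im(a* b)/(|a|²+|b|²) with a = -3, b = -4i.
a* b = 12i, so ⟨σ_y⟩ = 24/25.
⟨S_y⟩ = (ħ/2)·⟨σ_y⟩.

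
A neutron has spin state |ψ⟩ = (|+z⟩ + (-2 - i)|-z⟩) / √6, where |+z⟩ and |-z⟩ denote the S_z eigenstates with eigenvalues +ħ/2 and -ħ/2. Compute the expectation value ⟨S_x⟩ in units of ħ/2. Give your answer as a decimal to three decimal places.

-0.667

⟨σ_x⟩ = 2 Re(a* b)/(|a|²+|b|²) with a = 1, b = (-2 - i).
a* b = (-2 - i), so ⟨σ_x⟩ = -4/6.
⟨S_x⟩ = (ħ/2)·⟨σ_x⟩.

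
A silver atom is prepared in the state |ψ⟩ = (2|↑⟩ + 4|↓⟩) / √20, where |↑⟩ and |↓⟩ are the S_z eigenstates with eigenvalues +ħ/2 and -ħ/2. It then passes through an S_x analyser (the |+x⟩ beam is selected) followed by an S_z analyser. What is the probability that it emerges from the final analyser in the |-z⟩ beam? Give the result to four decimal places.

0.4500

First analyser (S_x): P(|+x⟩) = |⟨+x|ψ⟩|² = 36/40.
After stage 1 the state is |+x⟩; P(|-z⟩) = |⟨-z|+x⟩|² = 1/2.
Joint probability = 36/40 × 1/2 = 0.4500.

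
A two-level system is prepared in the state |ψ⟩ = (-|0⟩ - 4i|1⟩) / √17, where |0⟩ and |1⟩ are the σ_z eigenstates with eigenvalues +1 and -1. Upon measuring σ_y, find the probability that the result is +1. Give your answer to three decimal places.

0.735

|+y⟩ = (|0⟩ + i|1⟩)/√2, so ⟨+y|ψ⟩ = (-5) / (√2·√17).
P = |-5|² / 34 = 25/34.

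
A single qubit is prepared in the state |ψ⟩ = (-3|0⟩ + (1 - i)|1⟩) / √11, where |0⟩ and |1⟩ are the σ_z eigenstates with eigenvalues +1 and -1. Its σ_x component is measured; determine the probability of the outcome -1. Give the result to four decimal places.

0.7727

|-x⟩ = (|0⟩ - |1⟩)/√2, so ⟨-x|ψ⟩ = (-4 + i) / (√2·√11).
P = |-4 + i|² / 22 = 17/22.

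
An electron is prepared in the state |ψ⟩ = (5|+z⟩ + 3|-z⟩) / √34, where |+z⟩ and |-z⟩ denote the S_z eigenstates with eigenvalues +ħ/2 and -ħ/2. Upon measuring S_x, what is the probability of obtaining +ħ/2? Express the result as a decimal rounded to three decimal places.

|+x⟩ = (|+z⟩ + |-z⟩)/√2, so ⟨+x|ψ⟩ = (8) / (√2·√34).
P = |8|² / 68 = 64/68.

0.941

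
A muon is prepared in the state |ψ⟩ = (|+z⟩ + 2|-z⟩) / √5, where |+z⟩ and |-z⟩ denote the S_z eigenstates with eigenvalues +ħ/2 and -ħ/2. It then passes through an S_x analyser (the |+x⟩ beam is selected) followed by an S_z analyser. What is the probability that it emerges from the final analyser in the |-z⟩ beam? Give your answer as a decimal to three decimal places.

0.450

First analyser (S_x): P(|+x⟩) = |⟨+x|ψ⟩|² = 9/10.
After stage 1 the state is |+x⟩; P(|-z⟩) = |⟨-z|+x⟩|² = 1/2.
Joint probability = 9/10 × 1/2 = 0.450.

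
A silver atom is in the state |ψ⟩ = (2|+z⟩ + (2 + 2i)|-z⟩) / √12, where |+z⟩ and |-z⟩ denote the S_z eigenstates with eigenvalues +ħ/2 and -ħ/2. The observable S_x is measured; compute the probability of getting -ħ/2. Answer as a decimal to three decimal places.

|-x⟩ = (|+z⟩ - |-z⟩)/√2, so ⟨-x|ψ⟩ = (-2i) / (√2·√12).
P = |-2i|² / 24 = 4/24.

0.167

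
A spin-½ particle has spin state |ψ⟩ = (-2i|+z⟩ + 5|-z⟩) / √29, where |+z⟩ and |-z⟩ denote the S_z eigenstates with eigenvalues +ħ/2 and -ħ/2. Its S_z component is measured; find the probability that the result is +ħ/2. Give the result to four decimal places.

The +ħ/2 outcome corresponds to |+z⟩. Its amplitude in |ψ⟩ is -2i/√29.
P = |-2i|² / 29 = 4/29.

0.1379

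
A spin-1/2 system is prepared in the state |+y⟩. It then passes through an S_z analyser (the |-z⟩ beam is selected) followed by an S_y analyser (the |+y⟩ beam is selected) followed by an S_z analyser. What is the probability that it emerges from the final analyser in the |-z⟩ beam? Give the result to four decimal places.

0.1250

First analyser (S_z): from |+y⟩, P(|-z⟩) = 1/2.
After stage 1 the state is |-z⟩; P(|+y⟩) = |⟨+y|-z⟩|² = 1/2.
After stage 2 the state is |+y⟩; P(|-z⟩) = |⟨-z|+y⟩|² = 1/2.
Joint probability = 1/2 × 1/2 × 1/2 = 0.1250.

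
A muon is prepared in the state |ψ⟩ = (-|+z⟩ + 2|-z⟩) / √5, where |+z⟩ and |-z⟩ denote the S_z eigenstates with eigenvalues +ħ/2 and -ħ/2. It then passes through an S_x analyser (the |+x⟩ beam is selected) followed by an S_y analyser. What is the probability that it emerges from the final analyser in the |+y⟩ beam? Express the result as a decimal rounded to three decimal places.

First analyser (S_x): P(|+x⟩) = |⟨+x|ψ⟩|² = 1/10.
After stage 1 the state is |+x⟩; P(|+y⟩) = |⟨+y|+x⟩|² = 1/2.
Joint probability = 1/10 × 1/2 = 0.050.

0.050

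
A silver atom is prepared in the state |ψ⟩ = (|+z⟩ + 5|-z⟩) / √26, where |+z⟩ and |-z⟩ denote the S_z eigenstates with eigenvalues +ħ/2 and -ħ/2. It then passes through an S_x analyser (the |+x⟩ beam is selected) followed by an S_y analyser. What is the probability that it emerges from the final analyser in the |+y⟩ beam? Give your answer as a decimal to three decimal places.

0.346

First analyser (S_x): P(|+x⟩) = |⟨+x|ψ⟩|² = 36/52.
After stage 1 the state is |+x⟩; P(|+y⟩) = |⟨+y|+x⟩|² = 1/2.
Joint probability = 36/52 × 1/2 = 0.346.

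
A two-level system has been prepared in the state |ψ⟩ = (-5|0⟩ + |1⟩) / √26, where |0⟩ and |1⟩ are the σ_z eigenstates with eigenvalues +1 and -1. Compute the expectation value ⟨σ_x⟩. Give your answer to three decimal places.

-0.385

⟨σ_x⟩ = 2 Re(a* b)/(|a|²+|b|²) with a = -5, b = 1.
a* b = -5, so ⟨σ_x⟩ = -10/26.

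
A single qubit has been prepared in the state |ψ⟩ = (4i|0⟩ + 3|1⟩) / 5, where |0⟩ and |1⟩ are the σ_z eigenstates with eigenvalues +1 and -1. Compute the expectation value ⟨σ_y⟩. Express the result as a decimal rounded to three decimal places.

-0.960

⟨σ_y⟩ = 2 Im(a* b)/(|a|²+|b|²) with a = 4i, b = 3.
a* b = -12i, so ⟨σ_y⟩ = -24/25.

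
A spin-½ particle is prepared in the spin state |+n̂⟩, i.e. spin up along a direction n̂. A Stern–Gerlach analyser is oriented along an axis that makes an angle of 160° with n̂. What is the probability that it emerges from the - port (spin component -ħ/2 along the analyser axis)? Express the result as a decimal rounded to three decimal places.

0.970

For spin-½, the probability of finding spin-up along an axis at angle θ to the initial spin direction is cos²(θ/2); spin-down is sin²(θ/2).
θ = 160°, so P = sin²(80°) ≈ 0.970.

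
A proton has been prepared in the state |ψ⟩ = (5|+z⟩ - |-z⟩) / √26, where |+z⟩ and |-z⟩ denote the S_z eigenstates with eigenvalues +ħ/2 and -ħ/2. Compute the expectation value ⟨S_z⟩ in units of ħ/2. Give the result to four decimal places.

0.9231

⟨σ_z⟩ = |a|² - |b|² divided by |a|²+|b|², with a, b the |+z⟩, |-z⟩ amplitudes.
= (25 - 1)/26 = 24/26.
⟨S_z⟩ = (ħ/2)·⟨σ_z⟩.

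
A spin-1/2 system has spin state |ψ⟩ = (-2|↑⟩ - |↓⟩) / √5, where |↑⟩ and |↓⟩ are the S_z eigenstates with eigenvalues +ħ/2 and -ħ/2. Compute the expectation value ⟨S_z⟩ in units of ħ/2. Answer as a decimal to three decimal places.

⟨σ_z⟩ = |a|² - |b|² divided by |a|²+|b|², with a, b the |↑⟩, |↓⟩ amplitudes.
= (4 - 1)/5 = 3/5.
⟨S_z⟩ = (ħ/2)·⟨σ_z⟩.

0.600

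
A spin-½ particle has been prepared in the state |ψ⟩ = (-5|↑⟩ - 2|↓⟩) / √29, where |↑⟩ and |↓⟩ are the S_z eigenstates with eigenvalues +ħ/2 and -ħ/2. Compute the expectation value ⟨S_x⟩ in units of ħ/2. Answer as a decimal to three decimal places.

0.690

⟨σ_x⟩ = 2 Re(a* b)/(|a|²+|b|²) with a = -5, b = -2.
a* b = 10, so ⟨σ_x⟩ = 20/29.
⟨S_x⟩ = (ħ/2)·⟨σ_x⟩.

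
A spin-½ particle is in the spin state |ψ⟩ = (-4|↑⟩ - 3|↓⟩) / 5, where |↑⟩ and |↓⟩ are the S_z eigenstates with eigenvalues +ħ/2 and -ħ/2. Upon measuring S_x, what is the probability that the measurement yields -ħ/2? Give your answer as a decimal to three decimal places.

|-x⟩ = (|↑⟩ - |↓⟩)/√2, so ⟨-x|ψ⟩ = (-1) / (√2·5).
P = |-1|² / 50 = 1/50.

0.020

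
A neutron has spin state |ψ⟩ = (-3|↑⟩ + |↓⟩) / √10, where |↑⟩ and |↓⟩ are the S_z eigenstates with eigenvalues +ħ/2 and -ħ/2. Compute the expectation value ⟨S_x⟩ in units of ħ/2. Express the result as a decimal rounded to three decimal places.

⟨σ_x⟩ = 2 Re(a* b)/(|a|²+|b|²) with a = -3, b = 1.
a* b = -3, so ⟨σ_x⟩ = -6/10.
⟨S_x⟩ = (ħ/2)·⟨σ_x⟩.

-0.600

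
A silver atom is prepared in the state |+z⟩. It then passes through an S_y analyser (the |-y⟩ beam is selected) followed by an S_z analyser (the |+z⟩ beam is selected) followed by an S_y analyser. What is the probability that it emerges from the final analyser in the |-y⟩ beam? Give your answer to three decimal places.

First analyser (S_y): from |+z⟩, P(|-y⟩) = 1/2.
After stage 1 the state is |-y⟩; P(|+z⟩) = |⟨+z|-y⟩|² = 1/2.
After stage 2 the state is |+z⟩; P(|-y⟩) = |⟨-y|+z⟩|² = 1/2.
Joint probability = 1/2 × 1/2 × 1/2 = 0.125.

0.125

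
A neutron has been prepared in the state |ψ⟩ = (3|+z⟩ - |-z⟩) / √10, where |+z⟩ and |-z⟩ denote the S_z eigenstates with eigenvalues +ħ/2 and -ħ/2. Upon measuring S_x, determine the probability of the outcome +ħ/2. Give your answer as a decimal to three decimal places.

0.200

|+x⟩ = (|+z⟩ + |-z⟩)/√2, so ⟨+x|ψ⟩ = (2) / (√2·√10).
P = |2|² / 20 = 4/20.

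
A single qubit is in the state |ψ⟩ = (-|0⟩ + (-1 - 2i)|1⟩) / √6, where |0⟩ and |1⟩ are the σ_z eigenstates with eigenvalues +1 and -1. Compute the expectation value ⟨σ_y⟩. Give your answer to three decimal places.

0.667

⟨σ_y⟩ = 2 Im(a* b)/(|a|²+|b|²) with a = -1, b = (-1 - 2i).
a* b = (1 + 2i), so ⟨σ_y⟩ = 4/6.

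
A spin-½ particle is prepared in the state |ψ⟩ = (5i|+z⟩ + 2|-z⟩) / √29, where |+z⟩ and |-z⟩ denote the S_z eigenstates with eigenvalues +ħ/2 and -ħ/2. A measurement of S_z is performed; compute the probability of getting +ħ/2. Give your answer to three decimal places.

The +ħ/2 outcome corresponds to |+z⟩. Its amplitude in |ψ⟩ is 5i/√29.
P = |5i|² / 29 = 25/29.

0.862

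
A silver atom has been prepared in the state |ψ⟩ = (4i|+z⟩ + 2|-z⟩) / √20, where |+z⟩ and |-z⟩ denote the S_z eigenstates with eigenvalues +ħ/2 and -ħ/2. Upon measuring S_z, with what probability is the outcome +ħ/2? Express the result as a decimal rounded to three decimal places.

The +ħ/2 outcome corresponds to |+z⟩. Its amplitude in |ψ⟩ is 4i/√20.
P = |4i|² / 20 = 16/20.

0.800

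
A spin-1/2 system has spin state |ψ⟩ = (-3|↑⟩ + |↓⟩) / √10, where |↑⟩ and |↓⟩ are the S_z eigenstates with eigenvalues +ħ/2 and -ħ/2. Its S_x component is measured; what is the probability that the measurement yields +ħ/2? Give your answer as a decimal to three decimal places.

|+x⟩ = (|↑⟩ + |↓⟩)/√2, so ⟨+x|ψ⟩ = (-2) / (√2·√10).
P = |-2|² / 20 = 4/20.

0.200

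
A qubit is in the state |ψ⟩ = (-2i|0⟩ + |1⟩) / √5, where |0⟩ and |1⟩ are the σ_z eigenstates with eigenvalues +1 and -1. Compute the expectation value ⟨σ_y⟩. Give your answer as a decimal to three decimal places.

⟨σ_y⟩ = 2 Im(a* b)/(|a|²+|b|²) with a = -2i, b = 1.
a* b = 2i, so ⟨σ_y⟩ = 4/5.

0.800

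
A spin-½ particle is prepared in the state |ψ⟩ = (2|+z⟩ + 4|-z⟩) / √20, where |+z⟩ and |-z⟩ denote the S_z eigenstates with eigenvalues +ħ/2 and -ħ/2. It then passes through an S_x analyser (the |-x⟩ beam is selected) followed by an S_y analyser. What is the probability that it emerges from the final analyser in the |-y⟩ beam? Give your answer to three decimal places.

First analyser (S_x): P(|-x⟩) = |⟨-x|ψ⟩|² = 4/40.
After stage 1 the state is |-x⟩; P(|-y⟩) = |⟨-y|-x⟩|² = 1/2.
Joint probability = 4/40 × 1/2 = 0.050.

0.050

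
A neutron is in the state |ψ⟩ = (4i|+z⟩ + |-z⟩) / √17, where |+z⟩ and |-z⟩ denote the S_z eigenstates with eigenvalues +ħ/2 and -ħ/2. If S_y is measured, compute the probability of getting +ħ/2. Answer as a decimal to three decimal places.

0.265

|+y⟩ = (|+z⟩ + i|-z⟩)/√2, so ⟨+y|ψ⟩ = (3i) / (√2·√17).
P = |3i|² / 34 = 9/34.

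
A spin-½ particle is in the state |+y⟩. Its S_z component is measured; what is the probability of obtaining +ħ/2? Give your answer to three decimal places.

In the S_z basis, |+y⟩ = (|↑⟩ + i|↓⟩)/√2 and |+z⟩ = |↑⟩.
|⟨+z|+y⟩|² = 1/2.

0.500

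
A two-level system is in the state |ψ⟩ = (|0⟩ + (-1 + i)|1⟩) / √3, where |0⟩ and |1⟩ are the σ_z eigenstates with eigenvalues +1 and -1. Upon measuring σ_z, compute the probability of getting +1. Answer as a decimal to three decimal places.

0.333

The +1 outcome corresponds to |0⟩. Its amplitude in |ψ⟩ is 1/√3.
P = |1|² / 3 = 1/3.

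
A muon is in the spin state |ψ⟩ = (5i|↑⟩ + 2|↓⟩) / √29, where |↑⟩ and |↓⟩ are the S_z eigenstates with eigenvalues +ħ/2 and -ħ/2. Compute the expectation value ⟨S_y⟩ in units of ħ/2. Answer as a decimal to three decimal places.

⟨σ_y⟩ = 2 Im(a* b)/(|a|²+|b|²) with a = 5i, b = 2.
a* b = -10i, so ⟨σ_y⟩ = -20/29.
⟨S_y⟩ = (ħ/2)·⟨σ_y⟩.

-0.690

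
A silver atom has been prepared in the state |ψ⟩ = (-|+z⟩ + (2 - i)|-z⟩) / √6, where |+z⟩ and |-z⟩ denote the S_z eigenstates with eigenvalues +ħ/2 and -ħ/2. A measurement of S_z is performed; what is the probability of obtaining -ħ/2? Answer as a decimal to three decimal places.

0.833

The -ħ/2 outcome corresponds to |-z⟩. Its amplitude in |ψ⟩ is (2 - i)/√6.
P = |2 - i|² / 6 = 5/6.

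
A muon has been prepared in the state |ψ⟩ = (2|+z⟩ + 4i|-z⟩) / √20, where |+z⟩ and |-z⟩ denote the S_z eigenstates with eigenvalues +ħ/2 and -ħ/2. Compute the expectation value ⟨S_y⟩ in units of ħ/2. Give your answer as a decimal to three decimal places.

0.800

⟨σ_y⟩ = 2 Im(a* b)/(|a|²+|b|²) with a = 2, b = 4i.
a* b = 8i, so ⟨σ_y⟩ = 16/20.
⟨S_y⟩ = (ħ/2)·⟨σ_y⟩.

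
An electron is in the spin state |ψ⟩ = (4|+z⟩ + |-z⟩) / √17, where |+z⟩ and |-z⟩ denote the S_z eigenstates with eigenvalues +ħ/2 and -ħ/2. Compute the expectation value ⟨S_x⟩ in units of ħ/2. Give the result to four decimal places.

0.4706

⟨σ_x⟩ = 2 Re(a* b)/(|a|²+|b|²) with a = 4, b = 1.
a* b = 4, so ⟨σ_x⟩ = 8/17.
⟨S_x⟩ = (ħ/2)·⟨σ_x⟩.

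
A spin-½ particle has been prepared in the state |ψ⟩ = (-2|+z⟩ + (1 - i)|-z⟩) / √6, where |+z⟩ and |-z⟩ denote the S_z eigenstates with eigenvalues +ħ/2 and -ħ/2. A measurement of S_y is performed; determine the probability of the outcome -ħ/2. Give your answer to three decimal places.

|-y⟩ = (|+z⟩ - i|-z⟩)/√2, so ⟨-y|ψ⟩ = (-1 + i) / (√2·√6).
P = |-1 + i|² / 12 = 2/12.

0.167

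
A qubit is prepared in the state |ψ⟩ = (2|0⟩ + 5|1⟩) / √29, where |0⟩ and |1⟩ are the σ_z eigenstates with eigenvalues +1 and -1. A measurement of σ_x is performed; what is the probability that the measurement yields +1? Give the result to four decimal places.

|+x⟩ = (|0⟩ + |1⟩)/√2, so ⟨+x|ψ⟩ = (7) / (√2·√29).
P = |7|² / 58 = 49/58.

0.8448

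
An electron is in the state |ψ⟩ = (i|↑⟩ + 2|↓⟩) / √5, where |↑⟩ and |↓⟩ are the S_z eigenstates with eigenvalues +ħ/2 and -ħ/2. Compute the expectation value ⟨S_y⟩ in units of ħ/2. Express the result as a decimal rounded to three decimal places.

-0.800

⟨σ_y⟩ = 2 Im(a* b)/(|a|²+|b|²) with a = i, b = 2.
a* b = -2i, so ⟨σ_y⟩ = -4/5.
⟨S_y⟩ = (ħ/2)·⟨σ_y⟩.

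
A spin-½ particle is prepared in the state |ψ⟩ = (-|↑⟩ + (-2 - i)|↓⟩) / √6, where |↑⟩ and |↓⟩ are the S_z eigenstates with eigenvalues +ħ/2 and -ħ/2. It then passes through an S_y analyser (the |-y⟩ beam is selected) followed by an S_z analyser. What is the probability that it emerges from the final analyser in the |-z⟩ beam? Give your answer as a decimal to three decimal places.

First analyser (S_y): P(|-y⟩) = |⟨-y|ψ⟩|² = 4/12.
After stage 1 the state is |-y⟩; P(|-z⟩) = |⟨-z|-y⟩|² = 1/2.
Joint probability = 4/12 × 1/2 = 0.167.

0.167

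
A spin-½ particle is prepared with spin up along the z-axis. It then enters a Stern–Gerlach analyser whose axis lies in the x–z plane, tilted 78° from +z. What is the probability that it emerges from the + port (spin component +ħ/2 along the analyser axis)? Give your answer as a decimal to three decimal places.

0.604

For spin-½, the probability of finding spin-up along an axis at angle θ to the initial spin direction is cos²(θ/2); spin-down is sin²(θ/2).
θ = 78°, so P = cos²(39°) ≈ 0.604.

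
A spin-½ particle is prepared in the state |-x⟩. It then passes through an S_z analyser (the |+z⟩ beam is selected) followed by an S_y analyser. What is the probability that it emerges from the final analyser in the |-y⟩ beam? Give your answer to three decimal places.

First analyser (S_z): from |-x⟩, P(|+z⟩) = 1/2.
After stage 1 the state is |+z⟩; P(|-y⟩) = |⟨-y|+z⟩|² = 1/2.
Joint probability = 1/2 × 1/2 = 0.250.

0.250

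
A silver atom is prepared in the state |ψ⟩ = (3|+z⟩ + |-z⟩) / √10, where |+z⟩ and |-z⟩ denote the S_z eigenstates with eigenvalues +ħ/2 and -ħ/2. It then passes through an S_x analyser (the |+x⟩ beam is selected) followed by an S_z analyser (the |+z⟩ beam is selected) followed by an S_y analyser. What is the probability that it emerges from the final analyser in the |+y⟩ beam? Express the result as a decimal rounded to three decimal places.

First analyser (S_x): P(|+x⟩) = |⟨+x|ψ⟩|² = 16/20.
After stage 1 the state is |+x⟩; P(|+z⟩) = |⟨+z|+x⟩|² = 1/2.
After stage 2 the state is |+z⟩; P(|+y⟩) = |⟨+y|+z⟩|² = 1/2.
Joint probability = 16/20 × 1/2 × 1/2 = 0.200.

0.200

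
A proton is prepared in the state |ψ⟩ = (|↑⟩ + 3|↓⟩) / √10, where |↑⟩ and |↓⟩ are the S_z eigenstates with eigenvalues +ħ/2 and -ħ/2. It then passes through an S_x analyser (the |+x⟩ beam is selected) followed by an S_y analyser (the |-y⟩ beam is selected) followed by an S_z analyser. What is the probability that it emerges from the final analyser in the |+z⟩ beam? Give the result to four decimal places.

First analyser (S_x): P(|+x⟩) = |⟨+x|ψ⟩|² = 16/20.
After stage 1 the state is |+x⟩; P(|-y⟩) = |⟨-y|+x⟩|² = 1/2.
After stage 2 the state is |-y⟩; P(|+z⟩) = |⟨+z|-y⟩|² = 1/2.
Joint probability = 16/20 × 1/2 × 1/2 = 0.2000.

0.2000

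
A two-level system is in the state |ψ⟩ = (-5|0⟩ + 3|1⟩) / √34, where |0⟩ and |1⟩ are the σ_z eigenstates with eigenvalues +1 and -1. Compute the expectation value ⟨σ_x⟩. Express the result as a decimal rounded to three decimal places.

⟨σ_x⟩ = 2 Re(a* b)/(|a|²+|b|²) with a = -5, b = 3.
a* b = -15, so ⟨σ_x⟩ = -30/34.

-0.882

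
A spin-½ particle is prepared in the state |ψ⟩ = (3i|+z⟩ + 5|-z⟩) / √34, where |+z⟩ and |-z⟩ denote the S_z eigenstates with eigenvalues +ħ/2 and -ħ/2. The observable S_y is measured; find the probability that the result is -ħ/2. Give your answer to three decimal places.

0.941

|-y⟩ = (|+z⟩ - i|-z⟩)/√2, so ⟨-y|ψ⟩ = (8i) / (√2·√34).
P = |8i|² / 68 = 64/68.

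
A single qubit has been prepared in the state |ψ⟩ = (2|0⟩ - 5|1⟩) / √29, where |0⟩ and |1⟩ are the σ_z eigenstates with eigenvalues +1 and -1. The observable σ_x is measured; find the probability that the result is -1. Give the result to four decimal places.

0.8448

|-x⟩ = (|0⟩ - |1⟩)/√2, so ⟨-x|ψ⟩ = (7) / (√2·√29).
P = |7|² / 58 = 49/58.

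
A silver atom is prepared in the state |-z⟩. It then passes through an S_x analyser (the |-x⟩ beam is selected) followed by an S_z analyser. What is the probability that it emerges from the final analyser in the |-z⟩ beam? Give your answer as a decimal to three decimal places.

0.250

First analyser (S_x): from |-z⟩, P(|-x⟩) = 1/2.
After stage 1 the state is |-x⟩; P(|-z⟩) = |⟨-z|-x⟩|² = 1/2.
Joint probability = 1/2 × 1/2 = 0.250.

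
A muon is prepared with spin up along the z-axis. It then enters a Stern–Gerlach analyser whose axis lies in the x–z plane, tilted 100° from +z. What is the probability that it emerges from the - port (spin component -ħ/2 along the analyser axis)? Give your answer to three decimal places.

For spin-½, the probability of finding spin-up along an axis at angle θ to the initial spin direction is cos²(θ/2); spin-down is sin²(θ/2).
θ = 100°, so P = sin²(50°) ≈ 0.587.

0.587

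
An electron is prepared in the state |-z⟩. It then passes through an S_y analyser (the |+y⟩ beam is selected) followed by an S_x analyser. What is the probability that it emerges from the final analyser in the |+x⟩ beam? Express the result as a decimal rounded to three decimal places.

First analyser (S_y): from |-z⟩, P(|+y⟩) = 1/2.
After stage 1 the state is |+y⟩; P(|+x⟩) = |⟨+x|+y⟩|² = 1/2.
Joint probability = 1/2 × 1/2 = 0.250.

0.250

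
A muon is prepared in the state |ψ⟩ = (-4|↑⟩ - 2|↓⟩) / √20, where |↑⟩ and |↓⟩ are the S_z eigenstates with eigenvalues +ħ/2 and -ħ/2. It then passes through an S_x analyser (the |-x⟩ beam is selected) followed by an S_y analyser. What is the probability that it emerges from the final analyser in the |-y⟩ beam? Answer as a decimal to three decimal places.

0.050

First analyser (S_x): P(|-x⟩) = |⟨-x|ψ⟩|² = 4/40.
After stage 1 the state is |-x⟩; P(|-y⟩) = |⟨-y|-x⟩|² = 1/2.
Joint probability = 4/40 × 1/2 = 0.050.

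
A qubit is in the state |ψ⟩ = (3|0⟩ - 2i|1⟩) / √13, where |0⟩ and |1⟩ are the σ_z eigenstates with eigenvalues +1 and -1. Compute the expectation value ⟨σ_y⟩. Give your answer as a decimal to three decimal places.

-0.923

⟨σ_y⟩ = 2 Im(a* b)/(|a|²+|b|²) with a = 3, b = -2i.
a* b = -6i, so ⟨σ_y⟩ = -12/13.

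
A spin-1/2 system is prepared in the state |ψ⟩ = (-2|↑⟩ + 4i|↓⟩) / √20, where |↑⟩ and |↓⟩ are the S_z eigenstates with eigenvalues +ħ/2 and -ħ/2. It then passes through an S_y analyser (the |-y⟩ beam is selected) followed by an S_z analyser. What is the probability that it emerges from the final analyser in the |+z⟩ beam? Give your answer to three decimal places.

First analyser (S_y): P(|-y⟩) = |⟨-y|ψ⟩|² = 36/40.
After stage 1 the state is |-y⟩; P(|+z⟩) = |⟨+z|-y⟩|² = 1/2.
Joint probability = 36/40 × 1/2 = 0.450.

0.450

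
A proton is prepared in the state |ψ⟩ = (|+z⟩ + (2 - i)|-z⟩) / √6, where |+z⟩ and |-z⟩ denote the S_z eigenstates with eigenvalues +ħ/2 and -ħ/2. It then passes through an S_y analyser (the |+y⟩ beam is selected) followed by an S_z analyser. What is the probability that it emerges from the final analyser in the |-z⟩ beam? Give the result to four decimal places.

0.1667

First analyser (S_y): P(|+y⟩) = |⟨+y|ψ⟩|² = 4/12.
After stage 1 the state is |+y⟩; P(|-z⟩) = |⟨-z|+y⟩|² = 1/2.
Joint probability = 4/12 × 1/2 = 0.1667.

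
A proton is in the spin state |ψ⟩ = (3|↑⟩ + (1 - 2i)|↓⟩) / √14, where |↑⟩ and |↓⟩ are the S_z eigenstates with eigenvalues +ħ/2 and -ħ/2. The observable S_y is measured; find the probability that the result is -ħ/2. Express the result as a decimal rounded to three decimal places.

0.929

|-y⟩ = (|↑⟩ - i|↓⟩)/√2, so ⟨-y|ψ⟩ = (5 + i) / (√2·√14).
P = |5 + i|² / 28 = 26/28.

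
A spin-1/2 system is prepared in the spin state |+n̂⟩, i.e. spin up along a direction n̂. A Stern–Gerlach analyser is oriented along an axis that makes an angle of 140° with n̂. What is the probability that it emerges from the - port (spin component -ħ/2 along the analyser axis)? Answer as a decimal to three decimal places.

For spin-½, the probability of finding spin-up along an axis at angle θ to the initial spin direction is cos²(θ/2); spin-down is sin²(θ/2).
θ = 140°, so P = sin²(70°) ≈ 0.883.

0.883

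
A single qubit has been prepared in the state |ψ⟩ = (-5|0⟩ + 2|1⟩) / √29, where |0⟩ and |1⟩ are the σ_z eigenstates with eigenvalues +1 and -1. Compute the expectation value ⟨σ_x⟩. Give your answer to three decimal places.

⟨σ_x⟩ = 2 Re(a* b)/(|a|²+|b|²) with a = -5, b = 2.
a* b = -10, so ⟨σ_x⟩ = -20/29.

-0.690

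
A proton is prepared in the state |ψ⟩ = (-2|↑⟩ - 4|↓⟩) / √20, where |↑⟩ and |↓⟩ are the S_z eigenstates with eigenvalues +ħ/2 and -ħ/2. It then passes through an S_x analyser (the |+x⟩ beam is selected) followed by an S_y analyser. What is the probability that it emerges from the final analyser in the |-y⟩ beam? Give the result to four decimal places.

First analyser (S_x): P(|+x⟩) = |⟨+x|ψ⟩|² = 36/40.
After stage 1 the state is |+x⟩; P(|-y⟩) = |⟨-y|+x⟩|² = 1/2.
Joint probability = 36/40 × 1/2 = 0.4500.

0.4500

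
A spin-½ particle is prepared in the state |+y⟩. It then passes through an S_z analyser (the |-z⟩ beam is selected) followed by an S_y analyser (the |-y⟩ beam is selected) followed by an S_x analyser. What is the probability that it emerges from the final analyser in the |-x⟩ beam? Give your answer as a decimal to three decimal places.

0.125

First analyser (S_z): from |+y⟩, P(|-z⟩) = 1/2.
After stage 1 the state is |-z⟩; P(|-y⟩) = |⟨-y|-z⟩|² = 1/2.
After stage 2 the state is |-y⟩; P(|-x⟩) = |⟨-x|-y⟩|² = 1/2.
Joint probability = 1/2 × 1/2 × 1/2 = 0.125.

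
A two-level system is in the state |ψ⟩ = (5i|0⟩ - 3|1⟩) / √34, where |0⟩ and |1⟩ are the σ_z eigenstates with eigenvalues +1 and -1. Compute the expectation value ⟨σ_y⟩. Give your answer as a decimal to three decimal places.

⟨σ_y⟩ = 2 Im(a* b)/(|a|²+|b|²) with a = 5i, b = -3.
a* b = 15i, so ⟨σ_y⟩ = 30/34.

0.882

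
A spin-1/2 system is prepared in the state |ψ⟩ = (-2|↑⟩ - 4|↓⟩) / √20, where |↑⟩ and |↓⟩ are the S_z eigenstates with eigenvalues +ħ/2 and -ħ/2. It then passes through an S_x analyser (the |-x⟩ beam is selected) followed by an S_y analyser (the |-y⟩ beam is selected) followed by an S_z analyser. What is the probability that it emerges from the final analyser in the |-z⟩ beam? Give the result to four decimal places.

0.0250

First analyser (S_x): P(|-x⟩) = |⟨-x|ψ⟩|² = 4/40.
After stage 1 the state is |-x⟩; P(|-y⟩) = |⟨-y|-x⟩|² = 1/2.
After stage 2 the state is |-y⟩; P(|-z⟩) = |⟨-z|-y⟩|² = 1/2.
Joint probability = 4/40 × 1/2 × 1/2 = 0.0250.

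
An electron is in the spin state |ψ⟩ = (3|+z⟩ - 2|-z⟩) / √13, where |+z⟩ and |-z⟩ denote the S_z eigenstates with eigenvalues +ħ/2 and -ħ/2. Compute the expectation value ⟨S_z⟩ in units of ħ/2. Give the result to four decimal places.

0.3846

⟨σ_z⟩ = |a|² - |b|² divided by |a|²+|b|², with a, b the |+z⟩, |-z⟩ amplitudes.
= (9 - 4)/13 = 5/13.
⟨S_z⟩ = (ħ/2)·⟨σ_z⟩.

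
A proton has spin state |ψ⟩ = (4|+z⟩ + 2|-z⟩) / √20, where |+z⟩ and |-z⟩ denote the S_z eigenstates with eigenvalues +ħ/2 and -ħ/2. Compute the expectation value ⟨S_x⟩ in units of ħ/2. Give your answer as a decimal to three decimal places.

⟨σ_x⟩ = 2 Re(a* b)/(|a|²+|b|²) with a = 4, b = 2.
a* b = 8, so ⟨σ_x⟩ = 16/20.
⟨S_x⟩ = (ħ/2)·⟨σ_x⟩.

0.800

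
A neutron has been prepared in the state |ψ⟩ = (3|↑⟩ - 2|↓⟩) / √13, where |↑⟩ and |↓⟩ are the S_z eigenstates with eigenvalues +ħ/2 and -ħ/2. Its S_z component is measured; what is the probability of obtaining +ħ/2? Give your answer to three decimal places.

The +ħ/2 outcome corresponds to |↑⟩. Its amplitude in |ψ⟩ is 3/√13.
P = |3|² / 13 = 9/13.

0.692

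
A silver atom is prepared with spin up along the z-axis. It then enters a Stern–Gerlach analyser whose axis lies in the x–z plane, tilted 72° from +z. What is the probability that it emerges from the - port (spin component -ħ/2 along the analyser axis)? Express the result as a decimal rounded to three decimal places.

0.345

For spin-½, the probability of finding spin-up along an axis at angle θ to the initial spin direction is cos²(θ/2); spin-down is sin²(θ/2).
θ = 72°, so P = sin²(36°) ≈ 0.345.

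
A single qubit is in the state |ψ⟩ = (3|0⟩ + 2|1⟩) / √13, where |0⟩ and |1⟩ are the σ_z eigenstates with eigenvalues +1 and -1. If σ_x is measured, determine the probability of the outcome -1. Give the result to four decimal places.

0.0385

|-x⟩ = (|0⟩ - |1⟩)/√2, so ⟨-x|ψ⟩ = (1) / (√2·√13).
P = |1|² / 26 = 1/26.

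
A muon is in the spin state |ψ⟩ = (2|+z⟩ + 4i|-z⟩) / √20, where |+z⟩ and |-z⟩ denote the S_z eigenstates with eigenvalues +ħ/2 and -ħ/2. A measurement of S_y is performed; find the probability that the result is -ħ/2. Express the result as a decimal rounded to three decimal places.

|-y⟩ = (|+z⟩ - i|-z⟩)/√2, so ⟨-y|ψ⟩ = (-2) / (√2·√20).
P = |-2|² / 40 = 4/40.

0.100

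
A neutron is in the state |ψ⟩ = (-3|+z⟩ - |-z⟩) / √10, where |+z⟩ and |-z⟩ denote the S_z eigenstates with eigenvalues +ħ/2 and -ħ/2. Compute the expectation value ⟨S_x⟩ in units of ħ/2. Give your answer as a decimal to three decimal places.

⟨σ_x⟩ = 2 Re(a* b)/(|a|²+|b|²) with a = -3, b = -1.
a* b = 3, so ⟨σ_x⟩ = 6/10.
⟨S_x⟩ = (ħ/2)·⟨σ_x⟩.

0.600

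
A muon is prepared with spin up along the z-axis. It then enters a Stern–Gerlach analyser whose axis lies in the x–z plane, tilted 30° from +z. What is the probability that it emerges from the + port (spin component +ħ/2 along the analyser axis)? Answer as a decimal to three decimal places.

For spin-½, the probability of finding spin-up along an axis at angle θ to the initial spin direction is cos²(θ/2); spin-down is sin²(θ/2).
θ = 30°, so P = cos²(15°) ≈ 0.933.

0.933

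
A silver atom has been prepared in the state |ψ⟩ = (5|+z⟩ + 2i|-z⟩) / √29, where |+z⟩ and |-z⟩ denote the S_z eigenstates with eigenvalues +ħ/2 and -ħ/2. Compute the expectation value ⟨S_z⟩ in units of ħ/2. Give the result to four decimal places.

⟨σ_z⟩ = |a|² - |b|² divided by |a|²+|b|², with a, b the |+z⟩, |-z⟩ amplitudes.
= (25 - 4)/29 = 21/29.
⟨S_z⟩ = (ħ/2)·⟨σ_z⟩.

0.7241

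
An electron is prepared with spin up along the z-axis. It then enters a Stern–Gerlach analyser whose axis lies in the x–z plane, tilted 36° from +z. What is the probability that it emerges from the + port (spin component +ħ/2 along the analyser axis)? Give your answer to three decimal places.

0.905

For spin-½, the probability of finding spin-up along an axis at angle θ to the initial spin direction is cos²(θ/2); spin-down is sin²(θ/2).
θ = 36°, so P = cos²(18°) ≈ 0.905.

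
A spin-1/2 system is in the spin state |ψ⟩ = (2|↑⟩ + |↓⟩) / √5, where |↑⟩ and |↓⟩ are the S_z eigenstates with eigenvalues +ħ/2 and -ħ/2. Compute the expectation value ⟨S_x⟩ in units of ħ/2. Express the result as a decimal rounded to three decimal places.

⟨σ_x⟩ = 2 Re(a* b)/(|a|²+|b|²) with a = 2, b = 1.
a* b = 2, so ⟨σ_x⟩ = 4/5.
⟨S_x⟩ = (ħ/2)·⟨σ_x⟩.

0.800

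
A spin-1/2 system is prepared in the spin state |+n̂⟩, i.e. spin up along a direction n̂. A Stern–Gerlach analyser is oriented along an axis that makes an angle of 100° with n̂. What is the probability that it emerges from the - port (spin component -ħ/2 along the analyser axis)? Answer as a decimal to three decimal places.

0.587

For spin-½, the probability of finding spin-up along an axis at angle θ to the initial spin direction is cos²(θ/2); spin-down is sin²(θ/2).
θ = 100°, so P = sin²(50°) ≈ 0.587.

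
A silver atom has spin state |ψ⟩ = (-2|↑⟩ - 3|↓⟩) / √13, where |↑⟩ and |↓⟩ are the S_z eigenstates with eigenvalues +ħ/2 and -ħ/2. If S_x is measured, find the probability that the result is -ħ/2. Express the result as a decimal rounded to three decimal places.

|-x⟩ = (|↑⟩ - |↓⟩)/√2, so ⟨-x|ψ⟩ = (1) / (√2·√13).
P = |1|² / 26 = 1/26.

0.038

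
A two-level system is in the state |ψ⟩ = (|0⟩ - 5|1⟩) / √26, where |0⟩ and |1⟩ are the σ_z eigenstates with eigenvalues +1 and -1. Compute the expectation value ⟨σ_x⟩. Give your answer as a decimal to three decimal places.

⟨σ_x⟩ = 2 Re(a* b)/(|a|²+|b|²) with a = 1, b = -5.
a* b = -5, so ⟨σ_x⟩ = -10/26.

-0.385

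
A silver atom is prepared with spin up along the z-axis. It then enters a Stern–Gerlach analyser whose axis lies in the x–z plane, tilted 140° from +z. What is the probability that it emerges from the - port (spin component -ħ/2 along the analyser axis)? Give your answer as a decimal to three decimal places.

0.883

For spin-½, the probability of finding spin-up along an axis at angle θ to the initial spin direction is cos²(θ/2); spin-down is sin²(θ/2).
θ = 140°, so P = sin²(70°) ≈ 0.883.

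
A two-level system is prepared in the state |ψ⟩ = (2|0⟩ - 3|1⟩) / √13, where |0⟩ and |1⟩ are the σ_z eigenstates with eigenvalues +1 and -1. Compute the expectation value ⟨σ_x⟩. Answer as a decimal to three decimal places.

⟨σ_x⟩ = 2 Re(a* b)/(|a|²+|b|²) with a = 2, b = -3.
a* b = -6, so ⟨σ_x⟩ = -12/13.

-0.923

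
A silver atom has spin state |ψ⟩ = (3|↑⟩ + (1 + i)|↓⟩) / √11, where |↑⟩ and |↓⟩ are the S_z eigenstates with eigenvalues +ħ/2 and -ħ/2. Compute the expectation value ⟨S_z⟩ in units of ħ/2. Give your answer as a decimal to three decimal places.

⟨σ_z⟩ = |a|² - |b|² divided by |a|²+|b|², with a, b the |↑⟩, |↓⟩ amplitudes.
= (9 - 2)/11 = 7/11.
⟨S_z⟩ = (ħ/2)·⟨σ_z⟩.

0.636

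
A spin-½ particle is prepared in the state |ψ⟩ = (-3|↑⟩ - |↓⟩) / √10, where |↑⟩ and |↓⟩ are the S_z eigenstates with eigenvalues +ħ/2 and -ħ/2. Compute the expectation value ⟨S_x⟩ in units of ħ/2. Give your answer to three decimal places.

⟨σ_x⟩ = 2 Re(a* b)/(|a|²+|b|²) with a = -3, b = -1.
a* b = 3, so ⟨σ_x⟩ = 6/10.
⟨S_x⟩ = (ħ/2)·⟨σ_x⟩.

0.600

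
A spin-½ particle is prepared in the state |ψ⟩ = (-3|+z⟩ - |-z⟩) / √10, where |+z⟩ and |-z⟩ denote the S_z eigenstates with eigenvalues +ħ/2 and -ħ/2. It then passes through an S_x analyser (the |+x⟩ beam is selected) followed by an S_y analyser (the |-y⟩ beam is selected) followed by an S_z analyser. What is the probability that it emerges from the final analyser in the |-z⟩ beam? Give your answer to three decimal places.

0.200

First analyser (S_x): P(|+x⟩) = |⟨+x|ψ⟩|² = 16/20.
After stage 1 the state is |+x⟩; P(|-y⟩) = |⟨-y|+x⟩|² = 1/2.
After stage 2 the state is |-y⟩; P(|-z⟩) = |⟨-z|-y⟩|² = 1/2.
Joint probability = 16/20 × 1/2 × 1/2 = 0.200.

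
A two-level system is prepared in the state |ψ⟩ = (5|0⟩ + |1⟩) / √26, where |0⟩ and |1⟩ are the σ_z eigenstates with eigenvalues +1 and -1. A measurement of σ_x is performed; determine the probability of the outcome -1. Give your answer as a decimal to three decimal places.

0.308

|-x⟩ = (|0⟩ - |1⟩)/√2, so ⟨-x|ψ⟩ = (4) / (√2·√26).
P = |4|² / 52 = 16/52.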